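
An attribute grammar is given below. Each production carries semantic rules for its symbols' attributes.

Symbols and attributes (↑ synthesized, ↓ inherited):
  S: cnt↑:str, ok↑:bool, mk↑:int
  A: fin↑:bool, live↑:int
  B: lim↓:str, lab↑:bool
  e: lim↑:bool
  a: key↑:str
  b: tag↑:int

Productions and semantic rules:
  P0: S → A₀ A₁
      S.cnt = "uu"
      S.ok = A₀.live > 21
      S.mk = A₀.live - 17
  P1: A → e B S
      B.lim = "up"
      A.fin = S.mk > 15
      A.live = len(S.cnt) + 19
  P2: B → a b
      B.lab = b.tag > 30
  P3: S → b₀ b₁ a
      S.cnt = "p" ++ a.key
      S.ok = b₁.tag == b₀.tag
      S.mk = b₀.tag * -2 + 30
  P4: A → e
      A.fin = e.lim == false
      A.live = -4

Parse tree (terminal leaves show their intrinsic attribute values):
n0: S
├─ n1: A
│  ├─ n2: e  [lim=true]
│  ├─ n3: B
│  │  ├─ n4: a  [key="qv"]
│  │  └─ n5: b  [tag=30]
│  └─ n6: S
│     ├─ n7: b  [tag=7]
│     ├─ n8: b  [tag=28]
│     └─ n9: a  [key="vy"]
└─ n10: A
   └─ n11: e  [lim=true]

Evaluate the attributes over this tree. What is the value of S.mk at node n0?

1. n2.lim = true  [terminal]
2. n3.lim = "up"  ["up"]
3. n4.key = "qv"  [terminal]
4. n5.tag = 30  [terminal]
5. n3.lab = false  [b.tag > 30]
6. n7.tag = 7  [terminal]
7. n8.tag = 28  [terminal]
8. n9.key = "vy"  [terminal]
9. n6.cnt = "pvy"  ["p" ++ a.key]
10. n6.ok = false  [b₁.tag == b₀.tag]
11. n6.mk = 16  [b₀.tag * -2 + 30]
12. n1.fin = true  [S.mk > 15]
13. n1.live = 22  [len(S.cnt) + 19]
14. n11.lim = true  [terminal]
15. n10.fin = false  [e.lim == false]
16. n10.live = -4  [-4]
17. n0.cnt = "uu"  ["uu"]
18. n0.ok = true  [A₀.live > 21]
19. n0.mk = 5  [A₀.live - 17]

5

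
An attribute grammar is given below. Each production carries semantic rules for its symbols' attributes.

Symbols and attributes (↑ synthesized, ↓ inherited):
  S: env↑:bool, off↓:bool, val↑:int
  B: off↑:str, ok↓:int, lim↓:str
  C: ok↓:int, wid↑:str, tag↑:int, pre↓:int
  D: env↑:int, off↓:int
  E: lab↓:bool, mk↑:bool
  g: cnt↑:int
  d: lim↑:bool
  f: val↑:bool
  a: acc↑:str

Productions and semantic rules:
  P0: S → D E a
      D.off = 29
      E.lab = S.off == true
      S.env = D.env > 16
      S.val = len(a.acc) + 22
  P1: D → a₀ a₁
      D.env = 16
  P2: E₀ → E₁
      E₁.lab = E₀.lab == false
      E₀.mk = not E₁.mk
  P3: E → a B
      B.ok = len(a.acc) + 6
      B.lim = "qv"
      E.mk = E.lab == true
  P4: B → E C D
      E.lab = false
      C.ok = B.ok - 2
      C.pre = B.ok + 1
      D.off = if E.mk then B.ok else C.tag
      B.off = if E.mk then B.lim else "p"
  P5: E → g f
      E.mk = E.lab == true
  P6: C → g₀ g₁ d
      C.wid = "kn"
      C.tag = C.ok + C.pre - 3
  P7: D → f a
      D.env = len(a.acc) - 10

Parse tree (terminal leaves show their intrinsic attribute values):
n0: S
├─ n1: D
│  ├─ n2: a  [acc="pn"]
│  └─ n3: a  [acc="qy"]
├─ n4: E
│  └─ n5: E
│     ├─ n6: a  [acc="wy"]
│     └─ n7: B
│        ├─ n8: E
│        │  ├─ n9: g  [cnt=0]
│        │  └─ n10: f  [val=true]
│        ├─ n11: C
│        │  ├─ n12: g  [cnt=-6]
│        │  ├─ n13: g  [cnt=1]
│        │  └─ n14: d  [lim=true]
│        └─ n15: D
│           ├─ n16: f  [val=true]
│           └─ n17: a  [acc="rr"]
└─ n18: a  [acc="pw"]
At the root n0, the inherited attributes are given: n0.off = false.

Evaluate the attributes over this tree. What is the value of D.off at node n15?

1. n0.off = false  [given at root]
2. n1.off = 29  [29]
3. n2.acc = "pn"  [terminal]
4. n3.acc = "qy"  [terminal]
5. n1.env = 16  [16]
6. n4.lab = false  [S.off == true]
7. n5.lab = true  [E₀.lab == false]
8. n6.acc = "wy"  [terminal]
9. n7.ok = 8  [len(a.acc) + 6]
10. n7.lim = "qv"  ["qv"]
11. n8.lab = false  [false]
12. n9.cnt = 0  [terminal]
13. n10.val = true  [terminal]
14. n8.mk = false  [E.lab == true]
15. n11.ok = 6  [B.ok - 2]
16. n11.pre = 9  [B.ok + 1]
17. n12.cnt = -6  [terminal]
18. n13.cnt = 1  [terminal]
19. n14.lim = true  [terminal]
20. n11.wid = "kn"  ["kn"]
21. n11.tag = 12  [C.ok + C.pre - 3]
22. n15.off = 12  [if E.mk then B.ok else C.tag]
23. n16.val = true  [terminal]
24. n17.acc = "rr"  [terminal]
25. n15.env = -8  [len(a.acc) - 10]
26. n7.off = "p"  [if E.mk then B.lim else "p"]
27. n5.mk = true  [E.lab == true]
28. n4.mk = false  [not E₁.mk]
29. n18.acc = "pw"  [terminal]
30. n0.env = false  [D.env > 16]
31. n0.val = 24  [len(a.acc) + 22]

12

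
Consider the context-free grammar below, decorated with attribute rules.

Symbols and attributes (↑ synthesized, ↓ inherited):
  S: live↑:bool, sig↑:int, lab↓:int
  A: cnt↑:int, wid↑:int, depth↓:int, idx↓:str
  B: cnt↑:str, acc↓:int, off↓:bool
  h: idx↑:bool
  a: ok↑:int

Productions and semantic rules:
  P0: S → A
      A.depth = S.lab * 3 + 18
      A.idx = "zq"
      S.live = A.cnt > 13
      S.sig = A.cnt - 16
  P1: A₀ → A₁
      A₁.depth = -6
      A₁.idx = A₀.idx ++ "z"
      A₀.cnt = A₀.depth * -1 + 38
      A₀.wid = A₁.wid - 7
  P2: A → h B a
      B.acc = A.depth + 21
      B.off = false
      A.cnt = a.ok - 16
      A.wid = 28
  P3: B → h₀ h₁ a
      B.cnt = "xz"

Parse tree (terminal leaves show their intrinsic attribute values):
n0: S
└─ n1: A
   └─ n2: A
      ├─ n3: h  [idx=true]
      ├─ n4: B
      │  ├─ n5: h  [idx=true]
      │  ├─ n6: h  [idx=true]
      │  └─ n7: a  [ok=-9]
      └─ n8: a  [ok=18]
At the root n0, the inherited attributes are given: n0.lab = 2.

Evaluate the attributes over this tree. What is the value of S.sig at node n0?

1. n0.lab = 2  [given at root]
2. n1.depth = 24  [S.lab * 3 + 18]
3. n1.idx = "zq"  ["zq"]
4. n2.depth = -6  [-6]
5. n2.idx = "zqz"  [A₀.idx ++ "z"]
6. n3.idx = true  [terminal]
7. n4.acc = 15  [A.depth + 21]
8. n4.off = false  [false]
9. n5.idx = true  [terminal]
10. n6.idx = true  [terminal]
11. n7.ok = -9  [terminal]
12. n4.cnt = "xz"  ["xz"]
13. n8.ok = 18  [terminal]
14. n2.cnt = 2  [a.ok - 16]
15. n2.wid = 28  [28]
16. n1.cnt = 14  [A₀.depth * -1 + 38]
17. n1.wid = 21  [A₁.wid - 7]
18. n0.live = true  [A.cnt > 13]
19. n0.sig = -2  [A.cnt - 16]

-2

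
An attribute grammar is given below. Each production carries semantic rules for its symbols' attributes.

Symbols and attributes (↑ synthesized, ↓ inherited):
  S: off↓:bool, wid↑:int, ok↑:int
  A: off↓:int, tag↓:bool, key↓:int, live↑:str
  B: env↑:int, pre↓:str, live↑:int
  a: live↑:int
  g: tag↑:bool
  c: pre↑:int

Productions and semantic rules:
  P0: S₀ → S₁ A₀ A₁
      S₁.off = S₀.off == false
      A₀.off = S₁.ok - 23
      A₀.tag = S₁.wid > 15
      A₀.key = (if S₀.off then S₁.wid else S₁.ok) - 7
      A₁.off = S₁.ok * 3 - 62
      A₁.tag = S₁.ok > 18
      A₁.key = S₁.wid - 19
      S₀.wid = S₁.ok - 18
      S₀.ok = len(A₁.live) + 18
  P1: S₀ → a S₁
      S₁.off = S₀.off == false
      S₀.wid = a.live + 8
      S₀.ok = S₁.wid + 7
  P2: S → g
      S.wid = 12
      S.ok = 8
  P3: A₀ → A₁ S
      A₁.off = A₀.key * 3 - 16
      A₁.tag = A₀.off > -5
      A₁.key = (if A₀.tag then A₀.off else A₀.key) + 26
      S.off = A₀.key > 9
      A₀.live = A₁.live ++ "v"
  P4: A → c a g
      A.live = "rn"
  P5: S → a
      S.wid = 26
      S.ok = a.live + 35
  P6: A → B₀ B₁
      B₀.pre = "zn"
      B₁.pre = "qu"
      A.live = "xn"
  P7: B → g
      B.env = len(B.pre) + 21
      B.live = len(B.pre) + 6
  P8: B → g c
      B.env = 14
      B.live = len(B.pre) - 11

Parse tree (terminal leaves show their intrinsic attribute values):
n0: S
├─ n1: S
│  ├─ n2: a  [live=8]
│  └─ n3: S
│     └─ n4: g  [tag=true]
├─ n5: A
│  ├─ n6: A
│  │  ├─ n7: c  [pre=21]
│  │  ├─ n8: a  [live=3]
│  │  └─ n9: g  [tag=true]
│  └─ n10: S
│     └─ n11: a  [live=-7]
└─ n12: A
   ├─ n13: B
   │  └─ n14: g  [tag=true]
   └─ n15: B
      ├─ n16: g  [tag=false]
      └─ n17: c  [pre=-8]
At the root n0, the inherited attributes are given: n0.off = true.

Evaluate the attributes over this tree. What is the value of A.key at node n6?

22

1. n0.off = true  [given at root]
2. n1.off = false  [S₀.off == false]
3. n2.live = 8  [terminal]
4. n3.off = true  [S₀.off == false]
5. n4.tag = true  [terminal]
6. n3.wid = 12  [12]
7. n3.ok = 8  [8]
8. n1.wid = 16  [a.live + 8]
9. n1.ok = 19  [S₁.wid + 7]
10. n5.off = -4  [S₁.ok - 23]
11. n5.tag = true  [S₁.wid > 15]
12. n5.key = 9  [(if S₀.off then S₁.wid else S₁.ok) - 7]
13. n6.off = 11  [A₀.key * 3 - 16]
14. n6.tag = true  [A₀.off > -5]
15. n6.key = 22  [(if A₀.tag then A₀.off else A₀.key) + 26]
16. n7.pre = 21  [terminal]
17. n8.live = 3  [terminal]
18. n9.tag = true  [terminal]
19. n6.live = "rn"  ["rn"]
20. n10.off = false  [A₀.key > 9]
21. n11.live = -7  [terminal]
22. n10.wid = 26  [26]
23. n10.ok = 28  [a.live + 35]
24. n5.live = "rnv"  [A₁.live ++ "v"]
25. n12.off = -5  [S₁.ok * 3 - 62]
26. n12.tag = true  [S₁.ok > 18]
27. n12.key = -3  [S₁.wid - 19]
28. n13.pre = "zn"  ["zn"]
29. n14.tag = true  [terminal]
30. n13.env = 23  [len(B.pre) + 21]
31. n13.live = 8  [len(B.pre) + 6]
32. n15.pre = "qu"  ["qu"]
33. n16.tag = false  [terminal]
34. n17.pre = -8  [terminal]
35. n15.env = 14  [14]
36. n15.live = -9  [len(B.pre) - 11]
37. n12.live = "xn"  ["xn"]
38. n0.wid = 1  [S₁.ok - 18]
39. n0.ok = 20  [len(A₁.live) + 18]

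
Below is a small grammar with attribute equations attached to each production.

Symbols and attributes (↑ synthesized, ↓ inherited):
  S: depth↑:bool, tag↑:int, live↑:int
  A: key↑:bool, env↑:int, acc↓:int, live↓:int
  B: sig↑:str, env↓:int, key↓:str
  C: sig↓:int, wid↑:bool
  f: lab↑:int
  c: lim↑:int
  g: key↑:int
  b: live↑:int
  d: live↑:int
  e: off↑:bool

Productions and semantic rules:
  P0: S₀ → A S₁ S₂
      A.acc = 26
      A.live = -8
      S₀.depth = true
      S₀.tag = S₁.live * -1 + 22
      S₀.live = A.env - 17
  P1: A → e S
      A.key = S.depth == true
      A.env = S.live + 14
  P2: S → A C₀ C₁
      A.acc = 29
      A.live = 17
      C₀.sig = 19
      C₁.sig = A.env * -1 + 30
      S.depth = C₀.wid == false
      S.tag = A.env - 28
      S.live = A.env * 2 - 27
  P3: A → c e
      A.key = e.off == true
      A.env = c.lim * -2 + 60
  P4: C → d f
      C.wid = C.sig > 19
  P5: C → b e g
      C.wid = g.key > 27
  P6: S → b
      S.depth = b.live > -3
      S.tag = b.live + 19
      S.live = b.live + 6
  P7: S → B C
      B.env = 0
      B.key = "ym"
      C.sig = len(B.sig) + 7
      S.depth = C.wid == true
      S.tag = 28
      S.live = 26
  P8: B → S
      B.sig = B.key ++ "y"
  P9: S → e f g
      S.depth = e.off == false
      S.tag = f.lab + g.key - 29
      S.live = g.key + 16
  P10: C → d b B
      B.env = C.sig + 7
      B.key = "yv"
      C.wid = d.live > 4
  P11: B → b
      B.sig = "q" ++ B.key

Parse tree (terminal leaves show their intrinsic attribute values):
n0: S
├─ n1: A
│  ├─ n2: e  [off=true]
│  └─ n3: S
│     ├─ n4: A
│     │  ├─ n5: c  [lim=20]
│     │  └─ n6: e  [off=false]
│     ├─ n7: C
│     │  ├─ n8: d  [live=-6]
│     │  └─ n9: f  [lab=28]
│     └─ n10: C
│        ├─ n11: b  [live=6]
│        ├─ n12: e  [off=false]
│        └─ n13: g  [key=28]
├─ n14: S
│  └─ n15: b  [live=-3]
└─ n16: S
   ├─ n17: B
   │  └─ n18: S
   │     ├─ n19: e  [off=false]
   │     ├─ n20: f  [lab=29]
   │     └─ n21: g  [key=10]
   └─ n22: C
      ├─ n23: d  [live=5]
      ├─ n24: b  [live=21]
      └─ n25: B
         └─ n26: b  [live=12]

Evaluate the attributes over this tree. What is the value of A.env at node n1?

1. n1.acc = 26  [26]
2. n1.live = -8  [-8]
3. n2.off = true  [terminal]
4. n4.acc = 29  [29]
5. n4.live = 17  [17]
6. n5.lim = 20  [terminal]
7. n6.off = false  [terminal]
8. n4.key = false  [e.off == true]
9. n4.env = 20  [c.lim * -2 + 60]
10. n7.sig = 19  [19]
11. n8.live = -6  [terminal]
12. n9.lab = 28  [terminal]
13. n7.wid = false  [C.sig > 19]
14. n10.sig = 10  [A.env * -1 + 30]
15. n11.live = 6  [terminal]
16. n12.off = false  [terminal]
17. n13.key = 28  [terminal]
18. n10.wid = true  [g.key > 27]
19. n3.depth = true  [C₀.wid == false]
20. n3.tag = -8  [A.env - 28]
21. n3.live = 13  [A.env * 2 - 27]
22. n1.key = true  [S.depth == true]
23. n1.env = 27  [S.live + 14]
24. n15.live = -3  [terminal]
25. n14.depth = false  [b.live > -3]
26. n14.tag = 16  [b.live + 19]
27. n14.live = 3  [b.live + 6]
28. n17.env = 0  [0]
29. n17.key = "ym"  ["ym"]
30. n19.off = false  [terminal]
31. n20.lab = 29  [terminal]
32. n21.key = 10  [terminal]
33. n18.depth = true  [e.off == false]
34. n18.tag = 10  [f.lab + g.key - 29]
35. n18.live = 26  [g.key + 16]
36. n17.sig = "ymy"  [B.key ++ "y"]
37. n22.sig = 10  [len(B.sig) + 7]
38. n23.live = 5  [terminal]
39. n24.live = 21  [terminal]
40. n25.env = 17  [C.sig + 7]
41. n25.key = "yv"  ["yv"]
42. n26.live = 12  [terminal]
43. n25.sig = "qyv"  ["q" ++ B.key]
44. n22.wid = true  [d.live > 4]
45. n16.depth = true  [C.wid == true]
46. n16.tag = 28  [28]
47. n16.live = 26  [26]
48. n0.depth = true  [true]
49. n0.tag = 19  [S₁.live * -1 + 22]
50. n0.live = 10  [A.env - 17]

27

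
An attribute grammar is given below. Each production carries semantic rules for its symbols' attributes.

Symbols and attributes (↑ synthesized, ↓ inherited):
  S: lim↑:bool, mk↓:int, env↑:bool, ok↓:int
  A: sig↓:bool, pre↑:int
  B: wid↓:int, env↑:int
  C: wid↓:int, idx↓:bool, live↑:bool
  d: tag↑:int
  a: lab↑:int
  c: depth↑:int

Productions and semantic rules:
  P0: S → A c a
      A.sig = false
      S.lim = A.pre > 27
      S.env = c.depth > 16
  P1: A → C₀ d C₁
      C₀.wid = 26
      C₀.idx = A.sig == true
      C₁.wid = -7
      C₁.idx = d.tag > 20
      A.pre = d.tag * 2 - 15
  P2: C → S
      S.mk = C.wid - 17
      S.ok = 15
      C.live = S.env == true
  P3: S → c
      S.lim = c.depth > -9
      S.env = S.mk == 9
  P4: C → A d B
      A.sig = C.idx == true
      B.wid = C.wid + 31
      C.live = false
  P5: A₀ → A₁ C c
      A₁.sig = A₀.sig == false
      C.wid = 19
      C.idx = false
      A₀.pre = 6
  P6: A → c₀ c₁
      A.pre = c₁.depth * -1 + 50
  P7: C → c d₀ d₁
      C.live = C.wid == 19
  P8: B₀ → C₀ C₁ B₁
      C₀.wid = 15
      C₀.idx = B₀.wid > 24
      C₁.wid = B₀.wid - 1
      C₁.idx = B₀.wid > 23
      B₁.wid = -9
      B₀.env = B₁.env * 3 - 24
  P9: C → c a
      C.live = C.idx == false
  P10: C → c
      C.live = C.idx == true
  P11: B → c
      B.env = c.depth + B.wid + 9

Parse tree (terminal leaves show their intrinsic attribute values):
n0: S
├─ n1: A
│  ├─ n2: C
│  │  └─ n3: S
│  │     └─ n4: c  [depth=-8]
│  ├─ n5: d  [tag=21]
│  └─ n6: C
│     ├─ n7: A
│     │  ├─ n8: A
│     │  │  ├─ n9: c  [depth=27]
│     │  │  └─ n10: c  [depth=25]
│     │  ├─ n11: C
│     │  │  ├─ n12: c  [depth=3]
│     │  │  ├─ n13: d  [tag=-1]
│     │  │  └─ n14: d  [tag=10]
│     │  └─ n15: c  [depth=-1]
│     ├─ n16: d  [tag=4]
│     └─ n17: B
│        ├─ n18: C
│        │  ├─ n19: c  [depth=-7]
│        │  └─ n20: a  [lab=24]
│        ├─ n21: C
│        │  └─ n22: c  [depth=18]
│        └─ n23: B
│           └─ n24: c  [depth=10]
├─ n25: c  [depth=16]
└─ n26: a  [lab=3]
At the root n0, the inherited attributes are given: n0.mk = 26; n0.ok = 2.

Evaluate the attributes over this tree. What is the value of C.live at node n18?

1. n0.mk = 26  [given at root]
2. n0.ok = 2  [given at root]
3. n1.sig = false  [false]
4. n2.wid = 26  [26]
5. n2.idx = false  [A.sig == true]
6. n3.mk = 9  [C.wid - 17]
7. n3.ok = 15  [15]
8. n4.depth = -8  [terminal]
9. n3.lim = true  [c.depth > -9]
10. n3.env = true  [S.mk == 9]
11. n2.live = true  [S.env == true]
12. n5.tag = 21  [terminal]
13. n6.wid = -7  [-7]
14. n6.idx = true  [d.tag > 20]
15. n7.sig = true  [C.idx == true]
16. n8.sig = false  [A₀.sig == false]
17. n9.depth = 27  [terminal]
18. n10.depth = 25  [terminal]
19. n8.pre = 25  [c₁.depth * -1 + 50]
20. n11.wid = 19  [19]
21. n11.idx = false  [false]
22. n12.depth = 3  [terminal]
23. n13.tag = -1  [terminal]
24. n14.tag = 10  [terminal]
25. n11.live = true  [C.wid == 19]
26. n15.depth = -1  [terminal]
27. n7.pre = 6  [6]
28. n16.tag = 4  [terminal]
29. n17.wid = 24  [C.wid + 31]
30. n18.wid = 15  [15]
31. n18.idx = false  [B₀.wid > 24]
32. n19.depth = -7  [terminal]
33. n20.lab = 24  [terminal]
34. n18.live = true  [C.idx == false]
35. n21.wid = 23  [B₀.wid - 1]
36. n21.idx = true  [B₀.wid > 23]
37. n22.depth = 18  [terminal]
38. n21.live = true  [C.idx == true]
39. n23.wid = -9  [-9]
40. n24.depth = 10  [terminal]
41. n23.env = 10  [c.depth + B.wid + 9]
42. n17.env = 6  [B₁.env * 3 - 24]
43. n6.live = false  [false]
44. n1.pre = 27  [d.tag * 2 - 15]
45. n25.depth = 16  [terminal]
46. n26.lab = 3  [terminal]
47. n0.lim = false  [A.pre > 27]
48. n0.env = false  [c.depth > 16]

true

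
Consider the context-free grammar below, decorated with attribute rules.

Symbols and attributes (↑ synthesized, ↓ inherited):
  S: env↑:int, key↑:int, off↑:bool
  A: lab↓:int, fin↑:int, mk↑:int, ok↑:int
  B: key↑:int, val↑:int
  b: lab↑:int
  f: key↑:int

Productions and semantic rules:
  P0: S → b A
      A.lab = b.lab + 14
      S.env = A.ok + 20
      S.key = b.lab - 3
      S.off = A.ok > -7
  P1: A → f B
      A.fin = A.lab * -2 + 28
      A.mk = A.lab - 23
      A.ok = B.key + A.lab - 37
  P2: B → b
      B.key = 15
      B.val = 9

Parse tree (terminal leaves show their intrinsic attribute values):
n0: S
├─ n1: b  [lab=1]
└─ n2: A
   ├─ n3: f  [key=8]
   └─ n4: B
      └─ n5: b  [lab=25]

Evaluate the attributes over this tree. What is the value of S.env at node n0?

13

1. n1.lab = 1  [terminal]
2. n2.lab = 15  [b.lab + 14]
3. n3.key = 8  [terminal]
4. n5.lab = 25  [terminal]
5. n4.key = 15  [15]
6. n4.val = 9  [9]
7. n2.fin = -2  [A.lab * -2 + 28]
8. n2.mk = -8  [A.lab - 23]
9. n2.ok = -7  [B.key + A.lab - 37]
10. n0.env = 13  [A.ok + 20]
11. n0.key = -2  [b.lab - 3]
12. n0.off = false  [A.ok > -7]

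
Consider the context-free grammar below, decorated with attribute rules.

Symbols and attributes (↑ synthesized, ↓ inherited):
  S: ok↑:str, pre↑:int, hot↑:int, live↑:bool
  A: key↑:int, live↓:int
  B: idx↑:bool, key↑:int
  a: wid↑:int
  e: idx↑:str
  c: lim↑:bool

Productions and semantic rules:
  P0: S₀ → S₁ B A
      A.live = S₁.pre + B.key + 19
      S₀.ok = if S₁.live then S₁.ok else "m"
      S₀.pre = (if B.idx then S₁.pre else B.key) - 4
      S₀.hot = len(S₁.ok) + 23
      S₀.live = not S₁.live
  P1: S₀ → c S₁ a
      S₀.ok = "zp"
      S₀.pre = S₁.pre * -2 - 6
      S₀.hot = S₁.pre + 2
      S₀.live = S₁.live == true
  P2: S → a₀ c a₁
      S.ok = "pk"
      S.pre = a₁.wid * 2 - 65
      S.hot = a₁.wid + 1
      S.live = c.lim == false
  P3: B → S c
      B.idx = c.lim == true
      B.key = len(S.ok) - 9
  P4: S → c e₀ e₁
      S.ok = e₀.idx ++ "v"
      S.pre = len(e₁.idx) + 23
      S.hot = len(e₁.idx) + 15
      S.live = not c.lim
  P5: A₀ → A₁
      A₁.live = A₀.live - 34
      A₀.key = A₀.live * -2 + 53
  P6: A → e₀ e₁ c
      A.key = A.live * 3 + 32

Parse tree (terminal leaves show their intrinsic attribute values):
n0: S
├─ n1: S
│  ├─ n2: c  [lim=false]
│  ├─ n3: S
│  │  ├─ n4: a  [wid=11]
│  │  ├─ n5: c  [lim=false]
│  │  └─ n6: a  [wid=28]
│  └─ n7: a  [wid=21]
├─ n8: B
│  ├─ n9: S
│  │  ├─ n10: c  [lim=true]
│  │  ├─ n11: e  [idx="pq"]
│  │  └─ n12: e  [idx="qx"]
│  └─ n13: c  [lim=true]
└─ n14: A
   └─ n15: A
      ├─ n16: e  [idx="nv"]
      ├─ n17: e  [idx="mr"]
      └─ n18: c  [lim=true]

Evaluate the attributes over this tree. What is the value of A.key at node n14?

1. n2.lim = false  [terminal]
2. n4.wid = 11  [terminal]
3. n5.lim = false  [terminal]
4. n6.wid = 28  [terminal]
5. n3.ok = "pk"  ["pk"]
6. n3.pre = -9  [a₁.wid * 2 - 65]
7. n3.hot = 29  [a₁.wid + 1]
8. n3.live = true  [c.lim == false]
9. n7.wid = 21  [terminal]
10. n1.ok = "zp"  ["zp"]
11. n1.pre = 12  [S₁.pre * -2 - 6]
12. n1.hot = -7  [S₁.pre + 2]
13. n1.live = true  [S₁.live == true]
14. n10.lim = true  [terminal]
15. n11.idx = "pq"  [terminal]
16. n12.idx = "qx"  [terminal]
17. n9.ok = "pqv"  [e₀.idx ++ "v"]
18. n9.pre = 25  [len(e₁.idx) + 23]
19. n9.hot = 17  [len(e₁.idx) + 15]
20. n9.live = false  [not c.lim]
21. n13.lim = true  [terminal]
22. n8.idx = true  [c.lim == true]
23. n8.key = -6  [len(S.ok) - 9]
24. n14.live = 25  [S₁.pre + B.key + 19]
25. n15.live = -9  [A₀.live - 34]
26. n16.idx = "nv"  [terminal]
27. n17.idx = "mr"  [terminal]
28. n18.lim = true  [terminal]
29. n15.key = 5  [A.live * 3 + 32]
30. n14.key = 3  [A₀.live * -2 + 53]
31. n0.ok = "zp"  [if S₁.live then S₁.ok else "m"]
32. n0.pre = 8  [(if B.idx then S₁.pre else B.key) - 4]
33. n0.hot = 25  [len(S₁.ok) + 23]
34. n0.live = false  [not S₁.live]

3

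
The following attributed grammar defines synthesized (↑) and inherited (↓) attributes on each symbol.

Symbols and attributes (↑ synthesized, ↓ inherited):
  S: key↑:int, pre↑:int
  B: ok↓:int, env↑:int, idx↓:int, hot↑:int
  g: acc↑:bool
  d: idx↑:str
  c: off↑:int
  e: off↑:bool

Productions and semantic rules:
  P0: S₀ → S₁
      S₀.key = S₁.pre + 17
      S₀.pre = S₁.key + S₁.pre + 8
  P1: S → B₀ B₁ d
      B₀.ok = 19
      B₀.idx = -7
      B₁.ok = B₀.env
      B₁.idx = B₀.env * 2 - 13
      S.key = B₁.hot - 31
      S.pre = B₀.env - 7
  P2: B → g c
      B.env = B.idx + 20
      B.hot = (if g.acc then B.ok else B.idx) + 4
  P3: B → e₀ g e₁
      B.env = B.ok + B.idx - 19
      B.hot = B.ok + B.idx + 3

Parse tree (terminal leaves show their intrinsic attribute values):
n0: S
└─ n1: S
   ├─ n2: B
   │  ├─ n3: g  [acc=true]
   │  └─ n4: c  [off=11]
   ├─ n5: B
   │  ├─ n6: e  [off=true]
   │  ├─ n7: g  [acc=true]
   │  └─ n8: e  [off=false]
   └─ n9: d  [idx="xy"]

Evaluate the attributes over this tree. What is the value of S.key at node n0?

1. n2.ok = 19  [19]
2. n2.idx = -7  [-7]
3. n3.acc = true  [terminal]
4. n4.off = 11  [terminal]
5. n2.env = 13  [B.idx + 20]
6. n2.hot = 23  [(if g.acc then B.ok else B.idx) + 4]
7. n5.ok = 13  [B₀.env]
8. n5.idx = 13  [B₀.env * 2 - 13]
9. n6.off = true  [terminal]
10. n7.acc = true  [terminal]
11. n8.off = false  [terminal]
12. n5.env = 7  [B.ok + B.idx - 19]
13. n5.hot = 29  [B.ok + B.idx + 3]
14. n9.idx = "xy"  [terminal]
15. n1.key = -2  [B₁.hot - 31]
16. n1.pre = 6  [B₀.env - 7]
17. n0.key = 23  [S₁.pre + 17]
18. n0.pre = 12  [S₁.key + S₁.pre + 8]

23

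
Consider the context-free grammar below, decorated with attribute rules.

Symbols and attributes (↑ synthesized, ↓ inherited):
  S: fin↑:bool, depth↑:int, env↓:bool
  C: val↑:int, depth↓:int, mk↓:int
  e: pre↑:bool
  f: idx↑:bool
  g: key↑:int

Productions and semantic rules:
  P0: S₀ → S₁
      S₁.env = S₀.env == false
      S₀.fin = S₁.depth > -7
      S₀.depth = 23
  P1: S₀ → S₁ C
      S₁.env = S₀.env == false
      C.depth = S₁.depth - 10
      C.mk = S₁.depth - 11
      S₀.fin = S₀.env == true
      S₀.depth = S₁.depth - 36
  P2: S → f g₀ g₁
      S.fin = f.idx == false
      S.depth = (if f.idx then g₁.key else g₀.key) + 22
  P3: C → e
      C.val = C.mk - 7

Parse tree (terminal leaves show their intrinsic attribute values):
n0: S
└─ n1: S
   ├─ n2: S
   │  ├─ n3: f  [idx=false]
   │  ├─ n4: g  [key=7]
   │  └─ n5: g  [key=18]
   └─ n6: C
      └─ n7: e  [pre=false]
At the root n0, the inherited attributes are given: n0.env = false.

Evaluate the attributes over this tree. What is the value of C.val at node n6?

1. n0.env = false  [given at root]
2. n1.env = true  [S₀.env == false]
3. n2.env = false  [S₀.env == false]
4. n3.idx = false  [terminal]
5. n4.key = 7  [terminal]
6. n5.key = 18  [terminal]
7. n2.fin = true  [f.idx == false]
8. n2.depth = 29  [(if f.idx then g₁.key else g₀.key) + 22]
9. n6.depth = 19  [S₁.depth - 10]
10. n6.mk = 18  [S₁.depth - 11]
11. n7.pre = false  [terminal]
12. n6.val = 11  [C.mk - 7]
13. n1.fin = true  [S₀.env == true]
14. n1.depth = -7  [S₁.depth - 36]
15. n0.fin = false  [S₁.depth > -7]
16. n0.depth = 23  [23]

11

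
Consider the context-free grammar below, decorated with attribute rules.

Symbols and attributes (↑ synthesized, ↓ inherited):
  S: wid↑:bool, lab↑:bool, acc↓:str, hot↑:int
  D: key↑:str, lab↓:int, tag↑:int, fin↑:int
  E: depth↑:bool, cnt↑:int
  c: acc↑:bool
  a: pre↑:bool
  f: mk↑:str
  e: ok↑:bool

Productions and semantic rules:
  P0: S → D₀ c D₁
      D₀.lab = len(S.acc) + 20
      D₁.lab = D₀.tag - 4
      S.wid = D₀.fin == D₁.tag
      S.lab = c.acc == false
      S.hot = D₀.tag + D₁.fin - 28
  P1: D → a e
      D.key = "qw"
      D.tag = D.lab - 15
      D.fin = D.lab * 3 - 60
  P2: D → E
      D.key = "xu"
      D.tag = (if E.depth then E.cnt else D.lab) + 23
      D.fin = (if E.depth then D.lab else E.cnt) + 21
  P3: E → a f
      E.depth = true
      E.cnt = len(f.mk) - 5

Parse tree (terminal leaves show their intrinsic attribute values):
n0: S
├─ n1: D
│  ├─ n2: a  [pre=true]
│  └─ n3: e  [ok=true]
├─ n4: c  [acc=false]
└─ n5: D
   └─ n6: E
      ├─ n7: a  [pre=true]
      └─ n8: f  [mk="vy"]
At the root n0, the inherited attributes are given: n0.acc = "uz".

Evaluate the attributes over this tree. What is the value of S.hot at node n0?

1. n0.acc = "uz"  [given at root]
2. n1.lab = 22  [len(S.acc) + 20]
3. n2.pre = true  [terminal]
4. n3.ok = true  [terminal]
5. n1.key = "qw"  ["qw"]
6. n1.tag = 7  [D.lab - 15]
7. n1.fin = 6  [D.lab * 3 - 60]
8. n4.acc = false  [terminal]
9. n5.lab = 3  [D₀.tag - 4]
10. n7.pre = true  [terminal]
11. n8.mk = "vy"  [terminal]
12. n6.depth = true  [true]
13. n6.cnt = -3  [len(f.mk) - 5]
14. n5.key = "xu"  ["xu"]
15. n5.tag = 20  [(if E.depth then E.cnt else D.lab) + 23]
16. n5.fin = 24  [(if E.depth then D.lab else E.cnt) + 21]
17. n0.wid = false  [D₀.fin == D₁.tag]
18. n0.lab = true  [c.acc == false]
19. n0.hot = 3  [D₀.tag + D₁.fin - 28]

3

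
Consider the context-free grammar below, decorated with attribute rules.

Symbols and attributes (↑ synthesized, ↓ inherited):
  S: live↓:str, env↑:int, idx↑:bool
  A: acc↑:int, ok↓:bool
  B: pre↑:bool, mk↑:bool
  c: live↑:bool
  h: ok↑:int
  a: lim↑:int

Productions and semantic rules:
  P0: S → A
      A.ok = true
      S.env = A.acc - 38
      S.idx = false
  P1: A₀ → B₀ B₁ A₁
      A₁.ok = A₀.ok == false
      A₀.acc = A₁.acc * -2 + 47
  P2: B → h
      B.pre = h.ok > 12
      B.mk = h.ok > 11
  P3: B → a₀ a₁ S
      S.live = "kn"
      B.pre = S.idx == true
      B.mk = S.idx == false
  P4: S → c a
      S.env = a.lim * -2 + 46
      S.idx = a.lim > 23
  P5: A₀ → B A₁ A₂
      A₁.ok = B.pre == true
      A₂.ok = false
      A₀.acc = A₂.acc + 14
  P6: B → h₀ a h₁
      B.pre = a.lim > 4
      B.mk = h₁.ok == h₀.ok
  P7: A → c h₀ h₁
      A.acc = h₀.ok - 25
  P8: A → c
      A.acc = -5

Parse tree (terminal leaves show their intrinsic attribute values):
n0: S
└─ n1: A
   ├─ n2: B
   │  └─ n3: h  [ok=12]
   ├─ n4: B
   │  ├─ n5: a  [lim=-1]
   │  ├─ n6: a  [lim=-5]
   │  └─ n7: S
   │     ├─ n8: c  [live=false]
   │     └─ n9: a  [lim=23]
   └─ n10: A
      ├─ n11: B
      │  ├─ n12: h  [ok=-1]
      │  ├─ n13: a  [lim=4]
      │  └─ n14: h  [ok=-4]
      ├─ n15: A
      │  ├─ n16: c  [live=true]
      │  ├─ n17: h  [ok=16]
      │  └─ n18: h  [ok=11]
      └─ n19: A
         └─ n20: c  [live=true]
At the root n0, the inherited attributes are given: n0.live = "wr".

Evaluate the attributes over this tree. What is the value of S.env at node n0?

1. n0.live = "wr"  [given at root]
2. n1.ok = true  [true]
3. n3.ok = 12  [terminal]
4. n2.pre = false  [h.ok > 12]
5. n2.mk = true  [h.ok > 11]
6. n5.lim = -1  [terminal]
7. n6.lim = -5  [terminal]
8. n7.live = "kn"  ["kn"]
9. n8.live = false  [terminal]
10. n9.lim = 23  [terminal]
11. n7.env = 0  [a.lim * -2 + 46]
12. n7.idx = false  [a.lim > 23]
13. n4.pre = false  [S.idx == true]
14. n4.mk = true  [S.idx == false]
15. n10.ok = false  [A₀.ok == false]
16. n12.ok = -1  [terminal]
17. n13.lim = 4  [terminal]
18. n14.ok = -4  [terminal]
19. n11.pre = false  [a.lim > 4]
20. n11.mk = false  [h₁.ok == h₀.ok]
21. n15.ok = false  [B.pre == true]
22. n16.live = true  [terminal]
23. n17.ok = 16  [terminal]
24. n18.ok = 11  [terminal]
25. n15.acc = -9  [h₀.ok - 25]
26. n19.ok = false  [false]
27. n20.live = true  [terminal]
28. n19.acc = -5  [-5]
29. n10.acc = 9  [A₂.acc + 14]
30. n1.acc = 29  [A₁.acc * -2 + 47]
31. n0.env = -9  [A.acc - 38]
32. n0.idx = false  [false]

-9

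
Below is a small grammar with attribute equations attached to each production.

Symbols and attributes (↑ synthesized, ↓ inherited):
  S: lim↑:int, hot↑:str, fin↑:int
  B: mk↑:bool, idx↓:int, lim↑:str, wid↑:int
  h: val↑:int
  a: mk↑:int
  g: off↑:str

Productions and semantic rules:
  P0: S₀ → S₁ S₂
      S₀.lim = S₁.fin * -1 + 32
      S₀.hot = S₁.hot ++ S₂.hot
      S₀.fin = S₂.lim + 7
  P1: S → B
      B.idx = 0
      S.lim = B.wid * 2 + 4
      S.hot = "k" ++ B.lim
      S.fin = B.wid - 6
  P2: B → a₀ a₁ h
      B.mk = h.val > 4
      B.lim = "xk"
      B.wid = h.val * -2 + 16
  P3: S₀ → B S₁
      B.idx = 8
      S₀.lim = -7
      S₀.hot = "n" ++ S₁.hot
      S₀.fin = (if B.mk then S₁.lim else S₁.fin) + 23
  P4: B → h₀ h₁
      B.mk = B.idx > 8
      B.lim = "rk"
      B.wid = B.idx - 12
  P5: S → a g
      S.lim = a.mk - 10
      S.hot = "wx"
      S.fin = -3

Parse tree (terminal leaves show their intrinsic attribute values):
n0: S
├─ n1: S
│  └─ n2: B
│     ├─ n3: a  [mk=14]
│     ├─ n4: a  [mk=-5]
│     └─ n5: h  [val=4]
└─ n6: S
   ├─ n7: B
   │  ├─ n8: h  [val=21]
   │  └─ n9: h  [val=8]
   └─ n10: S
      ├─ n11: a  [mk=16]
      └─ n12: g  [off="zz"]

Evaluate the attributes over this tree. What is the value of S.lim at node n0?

1. n2.idx = 0  [0]
2. n3.mk = 14  [terminal]
3. n4.mk = -5  [terminal]
4. n5.val = 4  [terminal]
5. n2.mk = false  [h.val > 4]
6. n2.lim = "xk"  ["xk"]
7. n2.wid = 8  [h.val * -2 + 16]
8. n1.lim = 20  [B.wid * 2 + 4]
9. n1.hot = "kxk"  ["k" ++ B.lim]
10. n1.fin = 2  [B.wid - 6]
11. n7.idx = 8  [8]
12. n8.val = 21  [terminal]
13. n9.val = 8  [terminal]
14. n7.mk = false  [B.idx > 8]
15. n7.lim = "rk"  ["rk"]
16. n7.wid = -4  [B.idx - 12]
17. n11.mk = 16  [terminal]
18. n12.off = "zz"  [terminal]
19. n10.lim = 6  [a.mk - 10]
20. n10.hot = "wx"  ["wx"]
21. n10.fin = -3  [-3]
22. n6.lim = -7  [-7]
23. n6.hot = "nwx"  ["n" ++ S₁.hot]
24. n6.fin = 20  [(if B.mk then S₁.lim else S₁.fin) + 23]
25. n0.lim = 30  [S₁.fin * -1 + 32]
26. n0.hot = "kxknwx"  [S₁.hot ++ S₂.hot]
27. n0.fin = 0  [S₂.lim + 7]

30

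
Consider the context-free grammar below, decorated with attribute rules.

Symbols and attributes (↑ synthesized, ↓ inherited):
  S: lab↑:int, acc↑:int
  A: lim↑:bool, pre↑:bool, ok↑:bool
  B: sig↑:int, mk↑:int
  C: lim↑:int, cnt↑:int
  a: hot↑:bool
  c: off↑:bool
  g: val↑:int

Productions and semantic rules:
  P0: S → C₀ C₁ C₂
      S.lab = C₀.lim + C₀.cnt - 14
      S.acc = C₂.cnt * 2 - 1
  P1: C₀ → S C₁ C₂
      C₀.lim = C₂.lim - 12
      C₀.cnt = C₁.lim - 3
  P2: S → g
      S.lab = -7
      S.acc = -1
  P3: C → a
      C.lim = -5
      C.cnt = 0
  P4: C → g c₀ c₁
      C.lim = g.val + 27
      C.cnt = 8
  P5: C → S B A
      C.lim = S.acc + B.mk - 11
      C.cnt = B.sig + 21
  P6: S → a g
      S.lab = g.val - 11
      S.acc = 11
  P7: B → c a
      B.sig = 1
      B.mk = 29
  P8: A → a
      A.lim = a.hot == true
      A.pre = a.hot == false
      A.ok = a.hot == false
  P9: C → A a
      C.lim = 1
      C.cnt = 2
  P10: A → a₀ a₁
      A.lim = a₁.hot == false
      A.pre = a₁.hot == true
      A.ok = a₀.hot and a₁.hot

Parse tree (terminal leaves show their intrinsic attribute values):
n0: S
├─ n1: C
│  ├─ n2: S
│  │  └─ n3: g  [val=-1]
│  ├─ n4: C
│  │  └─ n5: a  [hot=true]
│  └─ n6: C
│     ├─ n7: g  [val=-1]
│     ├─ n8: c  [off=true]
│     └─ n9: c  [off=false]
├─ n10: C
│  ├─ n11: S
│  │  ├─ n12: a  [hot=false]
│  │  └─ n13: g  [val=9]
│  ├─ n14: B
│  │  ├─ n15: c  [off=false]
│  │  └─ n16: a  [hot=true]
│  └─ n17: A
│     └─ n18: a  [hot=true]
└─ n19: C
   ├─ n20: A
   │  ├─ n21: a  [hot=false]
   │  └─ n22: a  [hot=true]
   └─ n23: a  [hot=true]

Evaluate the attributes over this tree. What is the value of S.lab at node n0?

1. n3.val = -1  [terminal]
2. n2.lab = -7  [-7]
3. n2.acc = -1  [-1]
4. n5.hot = true  [terminal]
5. n4.lim = -5  [-5]
6. n4.cnt = 0  [0]
7. n7.val = -1  [terminal]
8. n8.off = true  [terminal]
9. n9.off = false  [terminal]
10. n6.lim = 26  [g.val + 27]
11. n6.cnt = 8  [8]
12. n1.lim = 14  [C₂.lim - 12]
13. n1.cnt = -8  [C₁.lim - 3]
14. n12.hot = false  [terminal]
15. n13.val = 9  [terminal]
16. n11.lab = -2  [g.val - 11]
17. n11.acc = 11  [11]
18. n15.off = false  [terminal]
19. n16.hot = true  [terminal]
20. n14.sig = 1  [1]
21. n14.mk = 29  [29]
22. n18.hot = true  [terminal]
23. n17.lim = true  [a.hot == true]
24. n17.pre = false  [a.hot == false]
25. n17.ok = false  [a.hot == false]
26. n10.lim = 29  [S.acc + B.mk - 11]
27. n10.cnt = 22  [B.sig + 21]
28. n21.hot = false  [terminal]
29. n22.hot = true  [terminal]
30. n20.lim = false  [a₁.hot == false]
31. n20.pre = true  [a₁.hot == true]
32. n20.ok = false  [a₀.hot and a₁.hot]
33. n23.hot = true  [terminal]
34. n19.lim = 1  [1]
35. n19.cnt = 2  [2]
36. n0.lab = -8  [C₀.lim + C₀.cnt - 14]
37. n0.acc = 3  [C₂.cnt * 2 - 1]

-8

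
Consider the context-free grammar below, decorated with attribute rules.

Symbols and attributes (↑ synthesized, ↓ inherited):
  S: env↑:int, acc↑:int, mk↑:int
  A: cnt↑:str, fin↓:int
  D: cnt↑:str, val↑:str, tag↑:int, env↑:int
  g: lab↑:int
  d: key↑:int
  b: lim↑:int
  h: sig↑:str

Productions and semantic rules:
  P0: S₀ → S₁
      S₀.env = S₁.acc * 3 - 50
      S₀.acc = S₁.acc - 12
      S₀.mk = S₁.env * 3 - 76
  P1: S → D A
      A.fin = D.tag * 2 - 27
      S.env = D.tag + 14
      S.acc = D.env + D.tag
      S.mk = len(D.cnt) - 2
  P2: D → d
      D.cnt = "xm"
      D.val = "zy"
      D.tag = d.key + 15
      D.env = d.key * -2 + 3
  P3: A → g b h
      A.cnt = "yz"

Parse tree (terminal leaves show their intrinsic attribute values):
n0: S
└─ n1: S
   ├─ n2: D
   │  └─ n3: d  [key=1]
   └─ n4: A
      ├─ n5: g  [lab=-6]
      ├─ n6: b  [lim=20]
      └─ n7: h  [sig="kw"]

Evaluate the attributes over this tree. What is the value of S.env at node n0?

1. n3.key = 1  [terminal]
2. n2.cnt = "xm"  ["xm"]
3. n2.val = "zy"  ["zy"]
4. n2.tag = 16  [d.key + 15]
5. n2.env = 1  [d.key * -2 + 3]
6. n4.fin = 5  [D.tag * 2 - 27]
7. n5.lab = -6  [terminal]
8. n6.lim = 20  [terminal]
9. n7.sig = "kw"  [terminal]
10. n4.cnt = "yz"  ["yz"]
11. n1.env = 30  [D.tag + 14]
12. n1.acc = 17  [D.env + D.tag]
13. n1.mk = 0  [len(D.cnt) - 2]
14. n0.env = 1  [S₁.acc * 3 - 50]
15. n0.acc = 5  [S₁.acc - 12]
16. n0.mk = 14  [S₁.env * 3 - 76]

1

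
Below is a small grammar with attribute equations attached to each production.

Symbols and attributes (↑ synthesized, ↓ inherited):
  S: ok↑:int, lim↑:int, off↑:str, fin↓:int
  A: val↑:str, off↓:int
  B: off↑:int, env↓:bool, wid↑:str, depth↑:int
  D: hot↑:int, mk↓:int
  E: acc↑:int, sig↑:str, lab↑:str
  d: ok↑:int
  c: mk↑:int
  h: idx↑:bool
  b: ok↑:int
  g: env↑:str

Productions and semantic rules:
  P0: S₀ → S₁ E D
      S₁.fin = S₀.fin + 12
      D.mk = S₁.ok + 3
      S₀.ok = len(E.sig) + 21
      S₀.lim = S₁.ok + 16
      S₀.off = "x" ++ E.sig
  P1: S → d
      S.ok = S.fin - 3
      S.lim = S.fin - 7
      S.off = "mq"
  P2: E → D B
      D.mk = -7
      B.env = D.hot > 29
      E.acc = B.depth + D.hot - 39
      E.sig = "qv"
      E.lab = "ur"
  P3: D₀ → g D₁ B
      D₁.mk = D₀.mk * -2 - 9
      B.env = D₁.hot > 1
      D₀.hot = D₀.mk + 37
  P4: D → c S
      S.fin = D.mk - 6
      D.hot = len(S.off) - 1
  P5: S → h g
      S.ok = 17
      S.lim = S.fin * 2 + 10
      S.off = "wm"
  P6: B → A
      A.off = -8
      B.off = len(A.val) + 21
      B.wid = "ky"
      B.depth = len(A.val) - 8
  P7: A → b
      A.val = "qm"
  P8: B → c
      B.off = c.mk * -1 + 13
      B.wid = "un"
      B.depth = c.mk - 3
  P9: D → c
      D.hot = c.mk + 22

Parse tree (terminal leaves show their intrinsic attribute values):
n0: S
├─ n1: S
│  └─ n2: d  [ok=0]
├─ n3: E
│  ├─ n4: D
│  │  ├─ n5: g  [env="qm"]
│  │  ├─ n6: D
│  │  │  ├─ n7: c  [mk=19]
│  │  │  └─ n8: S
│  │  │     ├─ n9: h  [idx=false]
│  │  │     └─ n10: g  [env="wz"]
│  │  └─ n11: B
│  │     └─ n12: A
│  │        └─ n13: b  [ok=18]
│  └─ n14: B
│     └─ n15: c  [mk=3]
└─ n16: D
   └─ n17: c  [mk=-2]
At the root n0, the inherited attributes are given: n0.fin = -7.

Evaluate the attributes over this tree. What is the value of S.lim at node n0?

18

1. n0.fin = -7  [given at root]
2. n1.fin = 5  [S₀.fin + 12]
3. n2.ok = 0  [terminal]
4. n1.ok = 2  [S.fin - 3]
5. n1.lim = -2  [S.fin - 7]
6. n1.off = "mq"  ["mq"]
7. n4.mk = -7  [-7]
8. n5.env = "qm"  [terminal]
9. n6.mk = 5  [D₀.mk * -2 - 9]
10. n7.mk = 19  [terminal]
11. n8.fin = -1  [D.mk - 6]
12. n9.idx = false  [terminal]
13. n10.env = "wz"  [terminal]
14. n8.ok = 17  [17]
15. n8.lim = 8  [S.fin * 2 + 10]
16. n8.off = "wm"  ["wm"]
17. n6.hot = 1  [len(S.off) - 1]
18. n11.env = false  [D₁.hot > 1]
19. n12.off = -8  [-8]
20. n13.ok = 18  [terminal]
21. n12.val = "qm"  ["qm"]
22. n11.off = 23  [len(A.val) + 21]
23. n11.wid = "ky"  ["ky"]
24. n11.depth = -6  [len(A.val) - 8]
25. n4.hot = 30  [D₀.mk + 37]
26. n14.env = true  [D.hot > 29]
27. n15.mk = 3  [terminal]
28. n14.off = 10  [c.mk * -1 + 13]
29. n14.wid = "un"  ["un"]
30. n14.depth = 0  [c.mk - 3]
31. n3.acc = -9  [B.depth + D.hot - 39]
32. n3.sig = "qv"  ["qv"]
33. n3.lab = "ur"  ["ur"]
34. n16.mk = 5  [S₁.ok + 3]
35. n17.mk = -2  [terminal]
36. n16.hot = 20  [c.mk + 22]
37. n0.ok = 23  [len(E.sig) + 21]
38. n0.lim = 18  [S₁.ok + 16]
39. n0.off = "xqv"  ["x" ++ E.sig]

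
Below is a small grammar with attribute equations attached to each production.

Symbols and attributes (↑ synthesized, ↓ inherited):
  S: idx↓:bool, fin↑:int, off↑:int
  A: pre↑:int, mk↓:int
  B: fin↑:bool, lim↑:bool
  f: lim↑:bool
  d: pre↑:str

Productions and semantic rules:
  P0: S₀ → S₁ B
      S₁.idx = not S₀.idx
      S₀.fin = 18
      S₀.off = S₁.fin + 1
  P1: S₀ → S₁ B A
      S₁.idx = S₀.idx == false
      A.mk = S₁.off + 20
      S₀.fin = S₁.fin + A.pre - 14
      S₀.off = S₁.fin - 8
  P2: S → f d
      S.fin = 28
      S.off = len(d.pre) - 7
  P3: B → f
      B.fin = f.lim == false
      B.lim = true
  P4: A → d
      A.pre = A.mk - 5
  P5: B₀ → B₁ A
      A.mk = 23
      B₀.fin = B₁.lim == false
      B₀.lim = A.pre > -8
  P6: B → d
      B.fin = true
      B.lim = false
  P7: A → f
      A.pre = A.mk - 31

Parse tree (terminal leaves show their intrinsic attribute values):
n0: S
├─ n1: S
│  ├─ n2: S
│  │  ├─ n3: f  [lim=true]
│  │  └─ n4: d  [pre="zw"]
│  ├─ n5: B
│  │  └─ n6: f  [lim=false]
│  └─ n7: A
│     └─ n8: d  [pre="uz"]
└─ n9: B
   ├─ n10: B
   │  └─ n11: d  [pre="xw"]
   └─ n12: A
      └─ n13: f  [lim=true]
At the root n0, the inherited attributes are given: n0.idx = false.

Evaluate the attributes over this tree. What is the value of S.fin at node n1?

24

1. n0.idx = false  [given at root]
2. n1.idx = true  [not S₀.idx]
3. n2.idx = false  [S₀.idx == false]
4. n3.lim = true  [terminal]
5. n4.pre = "zw"  [terminal]
6. n2.fin = 28  [28]
7. n2.off = -5  [len(d.pre) - 7]
8. n6.lim = false  [terminal]
9. n5.fin = true  [f.lim == false]
10. n5.lim = true  [true]
11. n7.mk = 15  [S₁.off + 20]
12. n8.pre = "uz"  [terminal]
13. n7.pre = 10  [A.mk - 5]
14. n1.fin = 24  [S₁.fin + A.pre - 14]
15. n1.off = 20  [S₁.fin - 8]
16. n11.pre = "xw"  [terminal]
17. n10.fin = true  [true]
18. n10.lim = false  [false]
19. n12.mk = 23  [23]
20. n13.lim = true  [terminal]
21. n12.pre = -8  [A.mk - 31]
22. n9.fin = true  [B₁.lim == false]
23. n9.lim = false  [A.pre > -8]
24. n0.fin = 18  [18]
25. n0.off = 25  [S₁.fin + 1]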